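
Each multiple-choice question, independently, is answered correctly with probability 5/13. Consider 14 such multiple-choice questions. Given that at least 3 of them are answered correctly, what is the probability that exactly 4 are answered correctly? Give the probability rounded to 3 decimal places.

0.180

X ~ Binomial(14, 0.384615). Want P(X=4 | X≥3) = P(X=4) / P(X≥3).
P(X=4) = C(14,4)·0.384615^4·0.615385^10 = 0.17061
P(X≥3) = 1 − 0.00112 − 0.00977 − 0.03971 = 0.94940
Ratio = 0.17061 / 0.94940 = 0.17970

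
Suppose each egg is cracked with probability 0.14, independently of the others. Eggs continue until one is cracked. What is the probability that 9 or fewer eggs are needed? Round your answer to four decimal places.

0.7427

Y = number of eggs to the first success; geometric, p = 0.14.
P(Y ≤ 9) = 1 − (1−p)^9 = 1 − 0.257327 = 0.742673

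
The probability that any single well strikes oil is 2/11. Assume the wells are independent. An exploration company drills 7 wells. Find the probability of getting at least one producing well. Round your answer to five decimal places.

0.75456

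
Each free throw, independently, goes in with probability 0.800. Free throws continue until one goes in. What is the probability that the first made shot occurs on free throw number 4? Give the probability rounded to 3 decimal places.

Geometric (trials to first success), p = 0.80.
P(Y = 4) = (1−p)^3 · p = 0.008 · 0.80 = 0.00640

0.006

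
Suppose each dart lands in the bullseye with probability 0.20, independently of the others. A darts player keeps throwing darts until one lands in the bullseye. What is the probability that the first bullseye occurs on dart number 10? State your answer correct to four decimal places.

0.0268

Geometric (trials to first success), p = 0.20.
P(Y = 10) = (1−p)^9 · p = 0.13422 · 0.20 = 0.026844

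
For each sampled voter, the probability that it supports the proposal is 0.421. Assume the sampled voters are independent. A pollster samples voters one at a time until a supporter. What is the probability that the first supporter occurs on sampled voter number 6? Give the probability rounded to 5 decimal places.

0.02740

Geometric (trials to first success), p = 0.421.
P(Y = 6) = (1−p)^5 · p = 0.065072 · 0.421 = 0.0273952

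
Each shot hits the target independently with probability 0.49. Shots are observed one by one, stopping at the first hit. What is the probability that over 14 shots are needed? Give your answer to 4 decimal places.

0.0001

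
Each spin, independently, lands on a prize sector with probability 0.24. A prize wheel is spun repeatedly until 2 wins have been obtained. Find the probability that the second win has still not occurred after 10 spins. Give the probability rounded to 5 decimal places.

0.26731

Needing more than 10 spins ⇔ fewer than 2 successes in the first 10. With X ~ Binomial(10, 0.24), P(Y > 10) = P(X ≤ 1).
  k=0: C(10,0)·0.24^0·0.76^10 = 0.0642889
  k=1: C(10,1)·0.24^1·0.76^9 = 0.2030175
P(X ≤ 1) = 0.2673064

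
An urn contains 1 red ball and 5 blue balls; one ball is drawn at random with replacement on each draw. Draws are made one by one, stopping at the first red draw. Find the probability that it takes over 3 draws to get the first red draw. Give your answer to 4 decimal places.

0.5787

Y = number of draws to the first success; geometric, p = 0.166667.
P(Y > 3) = P(first 3 all fail) = (1−p)^3 = 0.578704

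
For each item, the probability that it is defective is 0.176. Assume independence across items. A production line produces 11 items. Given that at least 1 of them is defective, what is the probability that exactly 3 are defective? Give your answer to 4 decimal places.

0.2170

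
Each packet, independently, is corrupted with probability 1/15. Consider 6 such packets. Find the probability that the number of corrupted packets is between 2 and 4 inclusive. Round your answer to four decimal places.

0.0557

X ~ Binomial(6, 0.066667); P(2 ≤ X ≤ 4) = Σ C(6,k) p^k (1−p)^(6−k) over k:
  k=2: C(6,2)·0.066667^2·0.933333^4 = 0.050589
  k=3: C(6,3)·0.066667^3·0.933333^3 = 0.004818
  k=4: C(6,4)·0.066667^4·0.933333^2 = 0.000258
Total = 0.055665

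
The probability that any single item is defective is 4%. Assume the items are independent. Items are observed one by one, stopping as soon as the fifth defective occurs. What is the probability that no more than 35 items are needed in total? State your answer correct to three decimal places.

Finishing within 35 items ⇔ at least 5 successes in the first 35. With X ~ Binomial(35, 0.04), P(Y ≤ 35) = 1 − P(X ≤ 4).
  k=0: C(35,0)·0.04^0·0.96^35 = 0.23960
  k=1: C(35,1)·0.04^1·0.96^34 = 0.34942
  k=2: C(35,2)·0.04^2·0.96^33 = 0.24751
  k=3: C(35,3)·0.04^3·0.96^32 = 0.11344
  k=4: C(35,4)·0.04^4·0.96^31 = 0.03781
1 − 0.98779 = 0.01221

0.012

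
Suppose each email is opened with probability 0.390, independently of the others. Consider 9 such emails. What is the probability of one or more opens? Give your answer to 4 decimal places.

P(at least one) = 1 − P(none) = 1 − (1 − 0.39)^9
= 1 − 0.011694 = 0.988306

0.9883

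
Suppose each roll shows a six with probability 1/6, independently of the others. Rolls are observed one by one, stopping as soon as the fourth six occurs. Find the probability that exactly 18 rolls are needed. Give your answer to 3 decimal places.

0.041

Y = trial on which the fourth success occurs; negative binomial, r=4, p=0.166667.
P(Y=18) = C(17,3) · p^4 · (1−p)^14
= 680 · 0.0007716 · 0.077887 = 0.04087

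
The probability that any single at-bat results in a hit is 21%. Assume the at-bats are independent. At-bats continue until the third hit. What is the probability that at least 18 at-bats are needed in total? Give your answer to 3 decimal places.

Needing more than 17 at-bats ⇔ fewer than 3 successes in the first 17. With X ~ Binomial(17, 0.21), P(Y > 17) = P(X ≤ 2).
  k=0: C(17,0)·0.21^0·0.79^17 = 0.01818
  k=1: C(17,1)·0.21^1·0.79^16 = 0.08217
  k=2: C(17,2)·0.21^2·0.79^15 = 0.17474
P(X ≤ 2) = 0.27509

0.275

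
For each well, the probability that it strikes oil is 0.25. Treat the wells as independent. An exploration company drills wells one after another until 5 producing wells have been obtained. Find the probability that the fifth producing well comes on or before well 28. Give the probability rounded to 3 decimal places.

0.865

Finishing within 28 wells ⇔ at least 5 successes in the first 28. With X ~ Binomial(28, 0.25), P(Y ≤ 28) = 1 − P(X ≤ 4).
  k=0: C(28,0)·0.25^0·0.75^28 = 0.00032
  k=1: C(28,1)·0.25^1·0.75^27 = 0.00296
  k=2: C(28,2)·0.25^2·0.75^26 = 0.01333
  k=3: C(28,3)·0.25^3·0.75^25 = 0.03852
  k=4: C(28,4)·0.25^4·0.75^24 = 0.08025
1 − 0.13539 = 0.86461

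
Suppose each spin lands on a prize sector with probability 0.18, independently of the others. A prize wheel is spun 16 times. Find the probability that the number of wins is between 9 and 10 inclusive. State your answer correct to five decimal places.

0.00065

X ~ Binomial(16, 0.18); P(9 ≤ X ≤ 10) = Σ C(16,k) p^k (1−p)^(16−k) over k:
  k=9: C(16,9)·0.18^9·0.82^7 = 0.0005657
  k=10: C(16,10)·0.18^10·0.82^6 = 0.0000869
Total = 0.0006526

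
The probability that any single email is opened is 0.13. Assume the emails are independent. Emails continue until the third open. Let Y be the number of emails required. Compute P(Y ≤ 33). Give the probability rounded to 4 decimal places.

0.8211

Finishing within 33 emails ⇔ at least 3 successes in the first 33. With X ~ Binomial(33, 0.13), P(Y ≤ 33) = 1 − P(X ≤ 2).
  k=0: C(33,0)·0.13^0·0.87^33 = 0.010096
  k=1: C(33,1)·0.13^1·0.87^32 = 0.049782
  k=2: C(33,2)·0.13^2·0.87^31 = 0.119019
1 − 0.178897 = 0.821103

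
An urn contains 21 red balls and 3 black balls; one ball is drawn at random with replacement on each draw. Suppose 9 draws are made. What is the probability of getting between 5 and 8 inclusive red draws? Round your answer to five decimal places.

X ~ Binomial(9, 0.875); P(5 ≤ X ≤ 8) = Σ C(9,k) p^k (1−p)^(9−k) over k:
  k=5: C(9,5)·0.875^5·0.125^4 = 0.0157780
  k=6: C(9,6)·0.875^6·0.125^3 = 0.0736305
  k=7: C(9,7)·0.875^7·0.125^2 = 0.2208914
  k=8: C(9,8)·0.875^8·0.125^1 = 0.3865600
Total = 0.6968599

0.69686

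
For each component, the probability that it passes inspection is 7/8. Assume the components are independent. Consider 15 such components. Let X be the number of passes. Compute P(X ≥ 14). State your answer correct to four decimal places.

X ~ Binomial(15, 0.875); P(X ≥ 14) = Σ C(15,k) p^k (1−p)^(15−k) over k:
  k=14: C(15,14)·0.875^14·0.125^1 = 0.289144
  k=15: C(15,15)·0.875^15·0.125^0 = 0.134934
Total = 0.424078

0.4241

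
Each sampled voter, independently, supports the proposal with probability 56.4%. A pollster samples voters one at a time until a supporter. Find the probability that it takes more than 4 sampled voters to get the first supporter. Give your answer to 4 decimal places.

Y = number of sampled voters to the first success; geometric, p = 0.564.
P(Y > 4) = P(first 4 all fail) = (1−p)^4 = 0.036136

0.0361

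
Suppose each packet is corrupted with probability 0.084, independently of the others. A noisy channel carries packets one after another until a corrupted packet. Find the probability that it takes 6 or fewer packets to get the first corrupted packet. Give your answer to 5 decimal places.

0.40929

Y = number of packets to the first success; geometric, p = 0.084.
P(Y ≤ 6) = 1 − (1−p)^6 = 1 − 0.5907080 = 0.4092920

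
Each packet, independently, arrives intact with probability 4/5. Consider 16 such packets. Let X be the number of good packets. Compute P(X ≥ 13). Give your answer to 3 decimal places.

0.598

X ~ Binomial(16, 0.80); P(X ≥ 13) = Σ C(16,k) p^k (1−p)^(16−k) over k:
  k=13: C(16,13)·0.80^13·0.20^3 = 0.24629
  k=14: C(16,14)·0.80^14·0.20^2 = 0.21111
  k=15: C(16,15)·0.80^15·0.20^1 = 0.11259
  k=16: C(16,16)·0.80^16·0.20^0 = 0.02815
Total = 0.59813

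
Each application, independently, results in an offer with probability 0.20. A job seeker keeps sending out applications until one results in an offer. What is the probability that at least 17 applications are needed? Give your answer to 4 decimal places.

0.0281

Y = number of applications to the first success; geometric, p = 0.20.
P(Y > 16) = P(first 16 all fail) = (1−p)^16 = 0.028147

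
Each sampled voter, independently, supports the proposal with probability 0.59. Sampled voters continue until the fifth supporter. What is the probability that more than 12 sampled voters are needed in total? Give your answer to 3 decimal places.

Needing more than 12 sampled voters ⇔ fewer than 5 successes in the first 12. With X ~ Binomial(12, 0.59), P(Y > 12) = P(X ≤ 4).
  k=0: C(12,0)·0.59^0·0.41^12 = 0.00002
  k=1: C(12,1)·0.59^1·0.41^11 = 0.00039
  k=2: C(12,2)·0.59^2·0.41^10 = 0.00308
  k=3: C(12,3)·0.59^3·0.41^9 = 0.01479
  k=4: C(12,4)·0.59^4·0.41^8 = 0.04789
P(X ≤ 4) = 0.06618

0.066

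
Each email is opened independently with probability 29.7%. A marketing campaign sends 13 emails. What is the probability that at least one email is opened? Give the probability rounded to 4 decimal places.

P(at least one) = 1 − P(none) = 1 − (1 − 0.297)^13
= 1 − 0.010243 = 0.989757

0.9898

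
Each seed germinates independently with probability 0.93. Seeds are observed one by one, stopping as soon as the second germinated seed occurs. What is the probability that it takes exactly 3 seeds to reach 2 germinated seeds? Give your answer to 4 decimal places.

Y = trial on which the second success occurs; negative binomial, r=2, p=0.93.
P(Y=3) = C(2,1) · p^2 · (1−p)^1
= 2 · 0.8649 · 0.07 = 0.121086

0.1211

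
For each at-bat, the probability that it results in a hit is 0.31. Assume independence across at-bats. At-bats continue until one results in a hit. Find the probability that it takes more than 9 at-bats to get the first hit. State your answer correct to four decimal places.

Y = number of at-bats to the first success; geometric, p = 0.31.
P(Y > 9) = P(first 9 all fail) = (1−p)^9 = 0.035452

0.0355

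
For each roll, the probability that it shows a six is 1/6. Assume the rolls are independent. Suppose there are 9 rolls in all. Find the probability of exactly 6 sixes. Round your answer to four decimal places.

0.0010

X ~ Binomial(n=9, p=0.166667).
P(X=6) = C(9,6) · p^6 · (1−p)^3
= 84 · 2.1433e-05 · 0.5787 = 0.001042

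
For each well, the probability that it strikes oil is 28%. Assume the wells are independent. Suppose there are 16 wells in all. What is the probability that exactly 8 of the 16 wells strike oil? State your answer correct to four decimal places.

0.0351

X ~ Binomial(n=16, p=0.28).
P(X=8) = C(16,8) · p^8 · (1−p)^8
= 12870 · 3.778e-05 · 0.07222 = 0.035116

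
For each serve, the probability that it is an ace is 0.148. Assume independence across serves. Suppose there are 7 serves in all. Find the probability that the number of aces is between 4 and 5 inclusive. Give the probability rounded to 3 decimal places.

0.011

X ~ Binomial(7, 0.148); P(4 ≤ X ≤ 5) = Σ C(7,k) p^k (1−p)^(7−k) over k:
  k=4: C(7,4)·0.148^4·0.852^3 = 0.01039
  k=5: C(7,5)·0.148^5·0.852^2 = 0.00108
Total = 0.01147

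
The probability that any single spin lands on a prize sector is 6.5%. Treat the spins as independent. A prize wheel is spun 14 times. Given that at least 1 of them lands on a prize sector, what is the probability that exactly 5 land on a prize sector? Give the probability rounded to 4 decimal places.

X ~ Binomial(14, 0.065). Want P(X=5 | X≥1) = P(X=5) / P(X≥1).
P(X=5) = C(14,5)·0.065^5·0.935^9 = 0.001269
P(X≥1) = 1 − 0.390268 = 0.609732
Ratio = 0.001269 / 0.609732 = 0.002081

0.0021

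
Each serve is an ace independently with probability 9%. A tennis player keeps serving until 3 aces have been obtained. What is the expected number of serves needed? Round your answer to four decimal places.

Y = total serves until the third success; negative binomial with r=3, p=0.09.
E[Y] = r / p = 3 / 0.09 = 33.333333

33.3333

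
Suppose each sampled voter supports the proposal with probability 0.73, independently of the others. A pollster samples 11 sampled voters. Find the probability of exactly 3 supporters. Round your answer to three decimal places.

0.002

X ~ Binomial(n=11, p=0.73).
P(X=3) = C(11,3) · p^3 · (1−p)^8
= 165 · 0.38902 · 2.8243e-05 = 0.00181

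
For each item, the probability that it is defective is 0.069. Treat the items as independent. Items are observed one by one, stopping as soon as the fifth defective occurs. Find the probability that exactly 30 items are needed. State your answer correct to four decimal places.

0.0062

Y = trial on which the fifth success occurs; negative binomial, r=5, p=0.069.
P(Y=30) = C(29,4) · p^5 · (1−p)^25
= 23751 · 1.564e-06 · 0.16739 = 0.006218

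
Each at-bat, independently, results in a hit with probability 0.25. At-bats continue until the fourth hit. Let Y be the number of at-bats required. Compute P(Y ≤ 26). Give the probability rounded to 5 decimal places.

Finishing within 26 at-bats ⇔ at least 4 successes in the first 26. With X ~ Binomial(26, 0.25), P(Y ≤ 26) = 1 − P(X ≤ 3).
  k=0: C(26,0)·0.25^0·0.75^26 = 0.0005644
  k=1: C(26,1)·0.25^1·0.75^25 = 0.0048915
  k=2: C(26,2)·0.25^2·0.75^24 = 0.0203814
  k=3: C(26,3)·0.25^3·0.75^23 = 0.0543504
1 − 0.0801877 = 0.9198123

0.91981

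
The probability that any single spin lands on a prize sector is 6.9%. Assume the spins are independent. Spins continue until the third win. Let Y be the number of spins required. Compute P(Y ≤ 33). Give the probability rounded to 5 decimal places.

Finishing within 33 spins ⇔ at least 3 successes in the first 33. With X ~ Binomial(33, 0.069), P(Y ≤ 33) = 1 − P(X ≤ 2).
  k=0: C(33,0)·0.069^0·0.931^33 = 0.0944799
  k=1: C(33,1)·0.069^1·0.931^32 = 0.2310749
  k=2: C(33,2)·0.069^2·0.931^31 = 0.2740137
1 − 0.5995685 = 0.4004315

0.40043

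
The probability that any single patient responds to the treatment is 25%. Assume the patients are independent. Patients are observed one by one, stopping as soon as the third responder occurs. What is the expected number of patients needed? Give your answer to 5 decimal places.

12.00000

Y = total patients until the third success; negative binomial with r=3, p=0.25.
E[Y] = r / p = 3 / 0.25 = 12.0000000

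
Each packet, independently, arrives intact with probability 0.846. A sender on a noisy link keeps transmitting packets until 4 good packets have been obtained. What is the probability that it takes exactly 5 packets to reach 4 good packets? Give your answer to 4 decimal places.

0.3155

Y = trial on which the fourth success occurs; negative binomial, r=4, p=0.846.
P(Y=5) = C(4,3) · p^4 · (1−p)^1
= 4 · 0.51225 · 0.154 = 0.315546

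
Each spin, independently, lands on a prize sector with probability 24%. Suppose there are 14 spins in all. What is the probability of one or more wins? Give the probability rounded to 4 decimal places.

0.9786

P(at least one) = 1 − P(none) = 1 − (1 − 0.24)^14
= 1 − 0.021448 = 0.978552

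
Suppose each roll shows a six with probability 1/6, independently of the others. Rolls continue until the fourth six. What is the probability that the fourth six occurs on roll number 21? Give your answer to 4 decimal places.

0.0396

Y = trial on which the fourth success occurs; negative binomial, r=4, p=0.166667.
P(Y=21) = C(20,3) · p^4 · (1−p)^17
= 1140 · 0.0007716 · 0.045073 = 0.039648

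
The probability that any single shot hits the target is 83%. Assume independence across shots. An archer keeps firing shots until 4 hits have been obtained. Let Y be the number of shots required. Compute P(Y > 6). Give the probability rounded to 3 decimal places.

0.066

Needing more than 6 shots ⇔ fewer than 4 successes in the first 6. With X ~ Binomial(6, 0.83), P(Y > 6) = P(X ≤ 3).
  k=0: C(6,0)·0.83^0·0.17^6 = 0.00002
  k=1: C(6,1)·0.83^1·0.17^5 = 0.00071
  k=2: C(6,2)·0.83^2·0.17^4 = 0.00863
  k=3: C(6,3)·0.83^3·0.17^3 = 0.05618
P(X ≤ 3) = 0.06555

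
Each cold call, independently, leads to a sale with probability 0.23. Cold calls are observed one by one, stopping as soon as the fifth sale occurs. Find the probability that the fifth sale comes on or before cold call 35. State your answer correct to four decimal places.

Finishing within 35 cold calls ⇔ at least 5 successes in the first 35. With X ~ Binomial(35, 0.23), P(Y ≤ 35) = 1 − P(X ≤ 4).
  k=0: C(35,0)·0.23^0·0.77^35 = 0.000106
  k=1: C(35,1)·0.23^1·0.77^34 = 0.001113
  k=2: C(35,2)·0.23^2·0.77^33 = 0.005652
  k=3: C(35,3)·0.23^3·0.77^32 = 0.018569
  k=4: C(35,4)·0.23^4·0.77^31 = 0.044373
1 − 0.069814 = 0.930186

0.9302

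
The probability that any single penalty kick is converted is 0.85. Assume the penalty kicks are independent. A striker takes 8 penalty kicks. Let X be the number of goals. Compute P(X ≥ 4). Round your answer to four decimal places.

0.9971

X ~ Binomial(8, 0.85); P(X ≥ 4) = Σ C(8,k) p^k (1−p)^(8−k) over k:
  k=4: C(8,4)·0.85^4·0.15^4 = 0.018499
  k=5: C(8,5)·0.85^5·0.15^3 = 0.083860
  k=6: C(8,6)·0.85^6·0.15^2 = 0.237604
  k=7: C(8,7)·0.85^7·0.15^1 = 0.384693
  k=8: C(8,8)·0.85^8·0.15^0 = 0.272491
Total = 0.997146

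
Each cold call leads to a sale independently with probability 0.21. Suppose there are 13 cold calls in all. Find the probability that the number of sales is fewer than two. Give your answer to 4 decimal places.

X ~ Binomial(13, 0.21); P(X ≤ 1) = Σ C(13,k) p^k (1−p)^(13−k) over k:
  k=0: C(13,0)·0.21^0·0.79^13 = 0.046682
  k=1: C(13,1)·0.21^1·0.79^12 = 0.161320
Total = 0.208002

0.2080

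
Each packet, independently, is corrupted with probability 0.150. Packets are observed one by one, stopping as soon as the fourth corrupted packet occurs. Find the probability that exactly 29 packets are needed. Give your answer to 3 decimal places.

Y = trial on which the fourth success occurs; negative binomial, r=4, p=0.15.
P(Y=29) = C(28,3) · p^4 · (1−p)^25
= 3276 · 0.00050625 · 0.017198 = 0.02852

0.029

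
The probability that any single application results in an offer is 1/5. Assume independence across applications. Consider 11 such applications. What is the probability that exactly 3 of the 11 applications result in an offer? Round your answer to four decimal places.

0.2215

X ~ Binomial(n=11, p=0.20).
P(X=3) = C(11,3) · p^3 · (1−p)^8
= 165 · 0.008 · 0.16777 = 0.221459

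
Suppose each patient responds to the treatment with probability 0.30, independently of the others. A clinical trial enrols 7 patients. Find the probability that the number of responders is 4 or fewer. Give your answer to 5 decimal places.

X ~ Binomial(7, 0.30); P(X ≤ 4) = Σ C(7,k) p^k (1−p)^(7−k) over k:
  k=0: C(7,0)·0.30^0·0.70^7 = 0.0823543
  k=1: C(7,1)·0.30^1·0.70^6 = 0.2470629
  k=2: C(7,2)·0.30^2·0.70^5 = 0.3176523
  k=3: C(7,3)·0.30^3·0.70^4 = 0.2268945
  k=4: C(7,4)·0.30^4·0.70^3 = 0.0972405
Total = 0.9712045

0.97120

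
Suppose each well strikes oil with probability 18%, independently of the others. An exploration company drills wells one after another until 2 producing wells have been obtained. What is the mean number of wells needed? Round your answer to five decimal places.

11.11111

Y = total wells until the second success; negative binomial with r=2, p=0.18.
E[Y] = r / p = 2 / 0.18 = 11.1111111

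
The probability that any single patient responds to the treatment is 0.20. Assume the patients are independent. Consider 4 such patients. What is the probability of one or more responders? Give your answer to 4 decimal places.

0.5904

P(at least one) = 1 − P(none) = 1 − (1 − 0.20)^4
= 1 − 0.409600 = 0.590400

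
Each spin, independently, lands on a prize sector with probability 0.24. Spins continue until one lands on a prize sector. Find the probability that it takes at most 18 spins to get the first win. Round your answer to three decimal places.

0.993

Y = number of spins to the first success; geometric, p = 0.24.
P(Y ≤ 18) = 1 − (1−p)^18 = 1 − 0.00716 = 0.99284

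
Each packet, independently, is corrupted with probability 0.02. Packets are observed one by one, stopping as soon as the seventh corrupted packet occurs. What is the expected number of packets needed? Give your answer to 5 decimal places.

Y = total packets until the seventh success; negative binomial with r=7, p=0.02.
E[Y] = r / p = 7 / 0.02 = 350.0000000

350.00000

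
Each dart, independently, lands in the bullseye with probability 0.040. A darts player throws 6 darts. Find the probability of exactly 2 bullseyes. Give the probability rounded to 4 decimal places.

0.0204

X ~ Binomial(n=6, p=0.04).
P(X=2) = C(6,2) · p^2 · (1−p)^4
= 15 · 0.0016 · 0.84935 = 0.020384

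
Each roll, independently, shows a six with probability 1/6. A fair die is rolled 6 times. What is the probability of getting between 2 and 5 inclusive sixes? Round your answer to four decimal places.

0.2632

X ~ Binomial(6, 0.166667); P(2 ≤ X ≤ 5) = Σ C(6,k) p^k (1−p)^(6−k) over k:
  k=2: C(6,2)·0.166667^2·0.833333^4 = 0.200939
  k=3: C(6,3)·0.166667^3·0.833333^3 = 0.053584
  k=4: C(6,4)·0.166667^4·0.833333^2 = 0.008038
  k=5: C(6,5)·0.166667^5·0.833333^1 = 0.000643
Total = 0.263203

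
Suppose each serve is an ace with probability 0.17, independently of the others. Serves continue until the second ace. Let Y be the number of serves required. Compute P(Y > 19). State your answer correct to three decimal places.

Needing more than 19 serves ⇔ fewer than 2 successes in the first 19. With X ~ Binomial(19, 0.17), P(Y > 19) = P(X ≤ 1).
  k=0: C(19,0)·0.17^0·0.83^19 = 0.02901
  k=1: C(19,1)·0.17^1·0.83^18 = 0.11288
P(X ≤ 1) = 0.14188

0.142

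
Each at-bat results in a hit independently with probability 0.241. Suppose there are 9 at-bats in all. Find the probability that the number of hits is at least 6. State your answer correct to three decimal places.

0.008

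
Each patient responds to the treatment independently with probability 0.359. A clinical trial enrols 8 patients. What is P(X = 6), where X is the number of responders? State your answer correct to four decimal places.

X ~ Binomial(n=8, p=0.359).
P(X=6) = C(8,6) · p^6 · (1−p)^2
= 28 · 0.0021408 · 0.41088 = 0.024629

0.0246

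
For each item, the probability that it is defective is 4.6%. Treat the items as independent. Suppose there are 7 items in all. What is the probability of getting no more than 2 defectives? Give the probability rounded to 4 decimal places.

0.9970

X ~ Binomial(7, 0.046); P(X ≤ 2) = Σ C(7,k) p^k (1−p)^(7−k) over k:
  k=0: C(7,0)·0.046^0·0.954^7 = 0.719182
  k=1: C(7,1)·0.046^1·0.954^6 = 0.242743
  k=2: C(7,2)·0.046^2·0.954^5 = 0.035114
Total = 0.997038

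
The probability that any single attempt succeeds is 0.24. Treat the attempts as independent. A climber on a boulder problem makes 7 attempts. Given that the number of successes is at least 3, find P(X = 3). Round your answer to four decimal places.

X ~ Binomial(7, 0.24). Want P(X=3 | X≥3) = P(X=3) / P(X≥3).
P(X=3) = C(7,3)·0.24^3·0.76^4 = 0.161420
P(X≥3) = 1 − 0.146452 − 0.323736 − 0.306697 = 0.223115
Ratio = 0.161420 / 0.223115 = 0.723481

0.7235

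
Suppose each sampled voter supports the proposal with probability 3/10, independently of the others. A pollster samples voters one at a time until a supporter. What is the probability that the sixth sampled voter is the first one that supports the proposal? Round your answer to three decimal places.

Geometric (trials to first success), p = 0.30.
P(Y = 6) = (1−p)^5 · p = 0.16807 · 0.30 = 0.05042

0.050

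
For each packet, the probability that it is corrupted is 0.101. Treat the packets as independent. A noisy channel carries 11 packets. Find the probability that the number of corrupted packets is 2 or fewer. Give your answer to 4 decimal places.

0.9083

X ~ Binomial(11, 0.101); P(X ≤ 2) = Σ C(11,k) p^k (1−p)^(11−k) over k:
  k=0: C(11,0)·0.101^0·0.899^11 = 0.309996
  k=1: C(11,1)·0.101^1·0.899^10 = 0.383099
  k=2: C(11,2)·0.101^2·0.899^9 = 0.215200
Total = 0.908296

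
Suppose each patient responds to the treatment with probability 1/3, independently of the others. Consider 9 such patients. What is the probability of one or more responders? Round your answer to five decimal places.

P(at least one) = 1 − P(none) = 1 − (1 − 0.333333)^9
= 1 − 0.0260123 = 0.9739877

0.97399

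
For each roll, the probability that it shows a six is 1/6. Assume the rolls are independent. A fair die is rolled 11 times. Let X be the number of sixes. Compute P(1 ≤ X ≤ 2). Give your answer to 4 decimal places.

0.5922

X ~ Binomial(11, 0.166667); P(1 ≤ X ≤ 2) = Σ C(11,k) p^k (1−p)^(11−k) over k:
  k=1: C(11,1)·0.166667^1·0.833333^10 = 0.296094
  k=2: C(11,2)·0.166667^2·0.833333^9 = 0.296094
Total = 0.592187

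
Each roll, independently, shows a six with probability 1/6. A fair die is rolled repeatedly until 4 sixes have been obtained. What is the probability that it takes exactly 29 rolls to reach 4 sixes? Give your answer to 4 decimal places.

0.0265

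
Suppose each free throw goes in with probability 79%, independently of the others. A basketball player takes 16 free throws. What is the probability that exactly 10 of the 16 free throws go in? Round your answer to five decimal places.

0.06503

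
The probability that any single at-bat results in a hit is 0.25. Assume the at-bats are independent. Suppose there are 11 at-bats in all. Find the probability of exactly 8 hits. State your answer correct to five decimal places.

X ~ Binomial(n=11, p=0.25).
P(X=8) = C(11,8) · p^8 · (1−p)^3
= 165 · 1.5259e-05 · 0.42188 = 0.0010622

0.00106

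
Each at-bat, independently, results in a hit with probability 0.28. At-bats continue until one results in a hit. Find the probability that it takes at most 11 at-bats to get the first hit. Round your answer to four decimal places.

0.9730

Y = number of at-bats to the first success; geometric, p = 0.28.
P(Y ≤ 11) = 1 − (1−p)^11 = 1 − 0.026956 = 0.973044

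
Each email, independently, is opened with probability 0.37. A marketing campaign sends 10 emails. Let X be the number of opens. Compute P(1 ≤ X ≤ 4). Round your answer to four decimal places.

0.6962

X ~ Binomial(10, 0.37); P(1 ≤ X ≤ 4) = Σ C(10,k) p^k (1−p)^(10−k) over k:
  k=1: C(10,1)·0.37^1·0.63^9 = 0.057845
  k=2: C(10,2)·0.37^2·0.63^8 = 0.152876
  k=3: C(10,3)·0.37^3·0.63^7 = 0.239425
  k=4: C(10,4)·0.37^4·0.63^6 = 0.246076
Total = 0.696223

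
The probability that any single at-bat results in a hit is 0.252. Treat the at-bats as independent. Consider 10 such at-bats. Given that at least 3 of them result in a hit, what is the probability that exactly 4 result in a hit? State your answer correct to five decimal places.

0.30876

X ~ Binomial(10, 0.252). Want P(X=4 | X≥3) = P(X=4) / P(X≥3).
P(X=4) = C(10,4)·0.252^4·0.748^6 = 0.1483307
P(X≥3) = 1 − 0.0548297 − 0.1847204 − 0.2800441 = 0.4804058
Ratio = 0.1483307 / 0.4804058 = 0.3087613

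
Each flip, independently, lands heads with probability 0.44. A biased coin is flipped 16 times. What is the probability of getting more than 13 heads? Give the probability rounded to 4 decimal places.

X ~ Binomial(16, 0.44); P(X ≥ 14) = Σ C(16,k) p^k (1−p)^(16−k) over k:
  k=14: C(16,14)·0.44^14·0.56^2 = 0.000384
  k=15: C(16,15)·0.44^15·0.56^1 = 0.000040
  k=16: C(16,16)·0.44^16·0.56^0 = 0.000002
Total = 0.000426

0.0004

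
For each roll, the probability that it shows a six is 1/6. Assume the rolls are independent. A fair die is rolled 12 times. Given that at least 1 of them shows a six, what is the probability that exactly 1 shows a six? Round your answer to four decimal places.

X ~ Binomial(12, 0.166667). Want P(X=1 | X≥1) = P(X=1) / P(X≥1).
P(X=1) = C(12,1)·0.166667^1·0.833333^11 = 0.269176
P(X≥1) = 1 − 0.112157 = 0.887843
Ratio = 0.269176 / 0.887843 = 0.303180

0.3032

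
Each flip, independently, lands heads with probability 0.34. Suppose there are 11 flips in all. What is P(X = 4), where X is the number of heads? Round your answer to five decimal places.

0.24057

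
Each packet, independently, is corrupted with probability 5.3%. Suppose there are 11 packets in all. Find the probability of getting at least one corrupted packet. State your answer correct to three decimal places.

P(at least one) = 1 − P(none) = 1 − (1 − 0.053)^11
= 1 − 0.54935 = 0.45065

0.451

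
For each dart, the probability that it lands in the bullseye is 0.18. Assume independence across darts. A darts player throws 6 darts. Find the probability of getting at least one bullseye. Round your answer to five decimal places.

P(at least one) = 1 − P(none) = 1 − (1 − 0.18)^6
= 1 − 0.3040067 = 0.6959933

0.69599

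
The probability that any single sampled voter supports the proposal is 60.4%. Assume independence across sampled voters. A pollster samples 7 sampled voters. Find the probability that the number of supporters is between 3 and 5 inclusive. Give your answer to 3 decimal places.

0.744

X ~ Binomial(7, 0.604); P(3 ≤ X ≤ 5) = Σ C(7,k) p^k (1−p)^(7−k) over k:
  k=3: C(7,3)·0.604^3·0.396^4 = 0.18965
  k=4: C(7,4)·0.604^4·0.396^3 = 0.28927
  k=5: C(7,5)·0.604^5·0.396^2 = 0.26472
Total = 0.74365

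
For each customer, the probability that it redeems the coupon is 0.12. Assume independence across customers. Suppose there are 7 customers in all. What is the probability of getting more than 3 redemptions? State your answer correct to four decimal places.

X ~ Binomial(7, 0.12); P(X ≥ 4) = Σ C(7,k) p^k (1−p)^(7−k) over k:
  k=4: C(7,4)·0.12^4·0.88^3 = 0.004946
  k=5: C(7,5)·0.12^5·0.88^2 = 0.000405
  k=6: C(7,6)·0.12^6·0.88^1 = 0.000018
  k=7: C(7,7)·0.12^7·0.88^0 = 0.000000
Total = 0.005369

0.0054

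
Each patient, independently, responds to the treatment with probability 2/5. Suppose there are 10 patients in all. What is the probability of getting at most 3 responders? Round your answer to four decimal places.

0.3823

X ~ Binomial(10, 0.40); P(X ≤ 3) = Σ C(10,k) p^k (1−p)^(10−k) over k:
  k=0: C(10,0)·0.40^0·0.60^10 = 0.006047
  k=1: C(10,1)·0.40^1·0.60^9 = 0.040311
  k=2: C(10,2)·0.40^2·0.60^8 = 0.120932
  k=3: C(10,3)·0.40^3·0.60^7 = 0.214991
Total = 0.382281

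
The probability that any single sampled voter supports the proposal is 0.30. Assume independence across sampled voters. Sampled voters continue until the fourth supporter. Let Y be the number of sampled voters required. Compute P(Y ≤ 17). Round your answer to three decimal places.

Finishing within 17 sampled voters ⇔ at least 4 successes in the first 17. With X ~ Binomial(17, 0.30), P(Y ≤ 17) = 1 − P(X ≤ 3).
  k=0: C(17,0)·0.30^0·0.70^17 = 0.00233
  k=1: C(17,1)·0.30^1·0.70^16 = 0.01695
  k=2: C(17,2)·0.30^2·0.70^15 = 0.05811
  k=3: C(17,3)·0.30^3·0.70^14 = 0.12452
1 − 0.20191 = 0.79809

0.798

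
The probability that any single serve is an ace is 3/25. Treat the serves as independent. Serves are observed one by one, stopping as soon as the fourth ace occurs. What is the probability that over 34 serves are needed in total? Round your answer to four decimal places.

Needing more than 34 serves ⇔ fewer than 4 successes in the first 34. With X ~ Binomial(34, 0.12), P(Y > 34) = P(X ≤ 3).
  k=0: C(34,0)·0.12^0·0.88^34 = 0.012954
  k=1: C(34,1)·0.12^1·0.88^33 = 0.060060
  k=2: C(34,2)·0.12^2·0.88^32 = 0.135136
  k=3: C(34,3)·0.12^3·0.88^31 = 0.196561
P(X ≤ 3) = 0.404712

0.4047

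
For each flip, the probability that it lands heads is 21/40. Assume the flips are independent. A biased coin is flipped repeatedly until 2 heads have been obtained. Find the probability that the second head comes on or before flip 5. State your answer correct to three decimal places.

0.842

Finishing within 5 flips ⇔ at least 2 successes in the first 5. With X ~ Binomial(5, 0.525), P(Y ≤ 5) = 1 − P(X ≤ 1).
  k=0: C(5,0)·0.525^0·0.475^5 = 0.02418
  k=1: C(5,1)·0.525^1·0.475^4 = 0.13363
1 − 0.15781 = 0.84219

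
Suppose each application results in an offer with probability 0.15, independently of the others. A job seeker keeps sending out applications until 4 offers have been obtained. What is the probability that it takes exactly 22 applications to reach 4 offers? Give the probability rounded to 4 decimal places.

Y = trial on which the fourth success occurs; negative binomial, r=4, p=0.15.
P(Y=22) = C(21,3) · p^4 · (1−p)^18
= 1330 · 0.00050625 · 0.053646 = 0.036121

0.0361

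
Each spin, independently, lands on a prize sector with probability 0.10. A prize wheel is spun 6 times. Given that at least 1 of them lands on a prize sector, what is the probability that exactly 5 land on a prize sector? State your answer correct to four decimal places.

0.0001

X ~ Binomial(6, 0.10). Want P(X=5 | X≥1) = P(X=5) / P(X≥1).
P(X=5) = C(6,5)·0.10^5·0.90^1 = 0.000054
P(X≥1) = 1 − 0.531441 = 0.468559
Ratio = 0.000054 / 0.468559 = 0.000115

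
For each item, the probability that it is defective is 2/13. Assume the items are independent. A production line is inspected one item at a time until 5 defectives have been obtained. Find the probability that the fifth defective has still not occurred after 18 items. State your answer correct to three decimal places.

0.869

Needing more than 18 items ⇔ fewer than 5 successes in the first 18. With X ~ Binomial(18, 0.153846), P(Y > 18) = P(X ≤ 4).
  k=0: C(18,0)·0.153846^0·0.846154^18 = 0.04944
  k=1: C(18,1)·0.153846^1·0.846154^17 = 0.16181
  k=2: C(18,2)·0.153846^2·0.846154^16 = 0.25007
  k=3: C(18,3)·0.153846^3·0.846154^15 = 0.24249
  k=4: C(18,4)·0.153846^4·0.846154^14 = 0.16533
P(X ≤ 4) = 0.86913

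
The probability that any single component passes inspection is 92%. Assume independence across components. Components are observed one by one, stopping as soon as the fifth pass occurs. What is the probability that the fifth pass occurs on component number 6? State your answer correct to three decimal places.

Y = trial on which the fifth success occurs; negative binomial, r=5, p=0.92.
P(Y=6) = C(5,4) · p^5 · (1−p)^1
= 5 · 0.65908 · 0.08 = 0.26363

0.264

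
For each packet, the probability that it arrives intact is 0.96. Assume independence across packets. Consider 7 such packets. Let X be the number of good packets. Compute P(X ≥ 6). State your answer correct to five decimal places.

0.97062

X ~ Binomial(7, 0.96); P(X ≥ 6) = Σ C(7,k) p^k (1−p)^(7−k) over k:
  k=6: C(7,6)·0.96^6·0.04^1 = 0.2191722
  k=7: C(7,7)·0.96^7·0.04^0 = 0.7514475
Total = 0.9706197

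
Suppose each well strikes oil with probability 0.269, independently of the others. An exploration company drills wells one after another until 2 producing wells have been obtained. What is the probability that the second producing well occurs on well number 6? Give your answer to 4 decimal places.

Y = trial on which the second success occurs; negative binomial, r=2, p=0.269.
P(Y=6) = C(5,1) · p^2 · (1−p)^4
= 5 · 0.072361 · 0.28554 = 0.103310

0.1033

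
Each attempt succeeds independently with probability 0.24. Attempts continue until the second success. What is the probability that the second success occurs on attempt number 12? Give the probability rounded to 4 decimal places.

0.0407

Y = trial on which the second success occurs; negative binomial, r=2, p=0.24.
P(Y=12) = C(11,1) · p^2 · (1−p)^10
= 11 · 0.0576 · 0.064289 = 0.040733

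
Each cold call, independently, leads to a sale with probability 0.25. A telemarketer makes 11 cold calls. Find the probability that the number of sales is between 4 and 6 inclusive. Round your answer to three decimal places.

X ~ Binomial(11, 0.25); P(4 ≤ X ≤ 6) = Σ C(11,k) p^k (1−p)^(11−k) over k:
  k=4: C(11,4)·0.25^4·0.75^7 = 0.17207
  k=5: C(11,5)·0.25^5·0.75^6 = 0.08030
  k=6: C(11,6)·0.25^6·0.75^5 = 0.02677
Total = 0.27913

0.279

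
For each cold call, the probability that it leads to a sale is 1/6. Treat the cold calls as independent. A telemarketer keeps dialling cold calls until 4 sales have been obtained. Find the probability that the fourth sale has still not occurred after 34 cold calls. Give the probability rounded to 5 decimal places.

0.15869

Needing more than 34 cold calls ⇔ fewer than 4 successes in the first 34. With X ~ Binomial(34, 0.166667), P(Y > 34) = P(X ≤ 3).
  k=0: C(34,0)·0.166667^0·0.833333^34 = 0.0020316
  k=1: C(34,1)·0.166667^1·0.833333^33 = 0.0138149
  k=2: C(34,2)·0.166667^2·0.833333^32 = 0.0455890
  k=3: C(34,3)·0.166667^3·0.833333^31 = 0.0972566
P(X ≤ 3) = 0.1586921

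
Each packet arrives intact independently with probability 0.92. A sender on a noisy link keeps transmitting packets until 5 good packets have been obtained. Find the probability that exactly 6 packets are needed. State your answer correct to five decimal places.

0.26363

Y = trial on which the fifth success occurs; negative binomial, r=5, p=0.92.
P(Y=6) = C(5,4) · p^5 · (1−p)^1
= 5 · 0.65908 · 0.08 = 0.2636326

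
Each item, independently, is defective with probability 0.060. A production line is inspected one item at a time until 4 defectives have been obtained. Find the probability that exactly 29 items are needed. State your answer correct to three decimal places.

0.009

Y = trial on which the fourth success occurs; negative binomial, r=4, p=0.06.
P(Y=29) = C(28,3) · p^4 · (1−p)^25
= 3276 · 1.296e-05 · 0.21291 = 0.00904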